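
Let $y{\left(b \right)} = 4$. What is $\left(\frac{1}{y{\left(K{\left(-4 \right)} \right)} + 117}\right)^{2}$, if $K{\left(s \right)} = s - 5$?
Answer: $\frac{1}{14641} \approx 6.8301 \cdot 10^{-5}$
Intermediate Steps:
$K{\left(s \right)} = -5 + s$
$\left(\frac{1}{y{\left(K{\left(-4 \right)} \right)} + 117}\right)^{2} = \left(\frac{1}{4 + 117}\right)^{2} = \left(\frac{1}{121}\right)^{2} = \frac{1}{14641}$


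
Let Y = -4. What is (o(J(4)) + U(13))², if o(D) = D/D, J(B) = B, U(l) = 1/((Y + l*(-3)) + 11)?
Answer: 961/1024 ≈ 0.93848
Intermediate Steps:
U(l) = 1/(7 - 3*l) (U(l) = 1/((-4 + l*(-3)) + 11) = 1/((-4 - 3*l) + 11) = 1/(7 - 3*l))
o(D) = 1
(o(J(4)) + U(13))² = (1 - 1/(-7 + 3*13))² = (1 - 1/(-7 + 39))² = (1 - 1/32)² = (31/32)² = 961/1024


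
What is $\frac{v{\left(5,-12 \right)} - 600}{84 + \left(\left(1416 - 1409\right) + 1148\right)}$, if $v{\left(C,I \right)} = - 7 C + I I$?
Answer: $- \frac{491}{1239} \approx -0.39629$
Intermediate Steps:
$v{\left(C,I \right)} = I^{2} - 7 C$ ($v{\left(C,I \right)} = - 7 C + I^{2} = I^{2} - 7 C$)
$\frac{v{\left(5,-12 \right)} - 600}{84 + \left(\left(1416 - 1409\right) + 1148\right)} = \frac{\left(\left(-12\right)^{2} - 35\right) - 600}{84 + \left(\left(1416 - 1409\right) + 1148\right)} = \frac{\left(144 - 35\right) - 600}{84 + \left(7 + 1148\right)} = \frac{109 - 600}{84 + 1155} = - \frac{491}{1239}$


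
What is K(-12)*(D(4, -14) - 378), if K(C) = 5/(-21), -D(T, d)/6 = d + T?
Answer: 530/7 ≈ 75.714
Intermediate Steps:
D(T, d) = -6*T - 6*d (D(T, d) = -6*(d + T) = -6*(T + d) = -6*T - 6*d)
K(C) = -5/21 (K(C) = 5*(-1/21) = -5/21)
K(-12)*(D(4, -14) - 378) = -5*((-6*4 - 6*(-14)) - 378)/21 = -5*((-24 + 84) - 378)/21 = -5*(60 - 378)/21 = -5/21*(-318) = 530/7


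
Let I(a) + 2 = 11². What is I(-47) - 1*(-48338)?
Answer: 48457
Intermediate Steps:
I(a) = 119 (I(a) = -2 + 11² = -2 + 121 = 119)
I(-47) - 1*(-48338) = 119 - 1*(-48338) = 119 + 48338 = 48457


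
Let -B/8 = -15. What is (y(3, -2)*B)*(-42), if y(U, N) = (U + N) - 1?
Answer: 0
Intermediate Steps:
B = 120 (B = -8*(-15) = 120)
y(U, N) = -1 + N + U (y(U, N) = (N + U) - 1 = -1 + N + U)
(y(3, -2)*B)*(-42) = ((-1 - 2 + 3)*120)*(-42) = (0*120)*(-42) = 0*(-42) = 0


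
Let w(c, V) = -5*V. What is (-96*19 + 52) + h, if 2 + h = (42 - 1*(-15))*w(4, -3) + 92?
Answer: -827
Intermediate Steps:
h = 945 (h = -2 + ((42 - 1*(-15))*(-5*(-3)) + 92) = -2 + ((42 + 15)*15 + 92) = -2 + (57*15 + 92) = -2 + (855 + 92) = -2 + 947 = 945)
(-96*19 + 52) + h = (-96*19 + 52) + 945 = (-1824 + 52) + 945 = -1772 + 945 = -827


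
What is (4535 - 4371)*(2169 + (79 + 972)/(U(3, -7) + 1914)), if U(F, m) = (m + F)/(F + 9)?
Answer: 2042682648/5741 ≈ 3.5581e+5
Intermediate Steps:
U(F, m) = (F + m)/(9 + F)
(4535 - 4371)*(2169 + (79 + 972)/(U(3, -7) + 1914)) = (4535 - 4371)*(2169 + (79 + 972)/((3 - 7)/(9 + 3) + 1914)) = 164*(2169 + 1051/(-4/12 + 1914)) = 164*(2169 + 1051/((1/12)*(-4) + 1914)) = 164*(2169 + 1051/(-⅓ + 1914)) = 164*(2169 + 1051/(5741/3)) = 164*(2169 + 1051*(3/5741)) = 164*(2169 + 3153/5741) = 164*(12455382/5741) = 2042682648/5741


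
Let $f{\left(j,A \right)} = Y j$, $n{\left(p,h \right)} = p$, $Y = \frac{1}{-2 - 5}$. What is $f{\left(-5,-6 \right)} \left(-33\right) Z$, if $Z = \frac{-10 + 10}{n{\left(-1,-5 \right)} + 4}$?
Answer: $0$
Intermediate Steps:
$Y = - \frac{1}{7}$ ($Y = \frac{1}{-7} = - \frac{1}{7} \approx -0.14286$)
$f{\left(j,A \right)} = - \frac{j}{7}$
$Z = 0$ ($Z = \frac{-10 + 10}{-1 + 4} = \frac{0}{3} = 0 \cdot \frac{1}{3} = 0$)
$f{\left(-5,-6 \right)} \left(-33\right) Z = \left(- \frac{1}{7}\right) \left(-5\right) \left(-33\right) 0 = \frac{5}{7} \left(-33\right) 0 = \left(- \frac{165}{7}\right) 0 = 0$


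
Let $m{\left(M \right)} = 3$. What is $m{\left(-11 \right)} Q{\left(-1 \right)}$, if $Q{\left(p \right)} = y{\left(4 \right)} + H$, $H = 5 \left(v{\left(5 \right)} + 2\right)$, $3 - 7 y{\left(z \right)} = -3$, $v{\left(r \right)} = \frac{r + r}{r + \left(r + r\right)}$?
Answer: $\frac{298}{7} \approx 42.571$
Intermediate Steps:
$v{\left(r \right)} = \frac{2}{3}$ ($v{\left(r \right)} = \frac{2 r}{r + 2 r} = \frac{2 r}{3 r} = 2 r \frac{1}{3 r} = \frac{2}{3}$)
$y{\left(z \right)} = \frac{6}{7}$ ($y{\left(z \right)} = \frac{3}{7} - - \frac{3}{7} = \frac{3}{7} + \frac{3}{7} = \frac{6}{7}$)
$H = \frac{40}{3}$ ($H = 5 \left(\frac{2}{3} + 2\right) = 5 \cdot \frac{8}{3} = \frac{40}{3} \approx 13.333$)
$Q{\left(p \right)} = \frac{298}{21}$ ($Q{\left(p \right)} = \frac{6}{7} + \frac{40}{3} = \frac{298}{21}$)
$m{\left(-11 \right)} Q{\left(-1 \right)} = 3 \cdot \frac{298}{21} = \frac{298}{7}$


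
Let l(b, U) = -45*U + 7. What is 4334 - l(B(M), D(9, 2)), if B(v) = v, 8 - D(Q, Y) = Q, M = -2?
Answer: 4282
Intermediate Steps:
D(Q, Y) = 8 - Q
l(b, U) = 7 - 45*U
4334 - l(B(M), D(9, 2)) = 4334 - (7 - 45*(8 - 1*9)) = 4334 - (7 - 45*(8 - 9)) = 4334 - (7 - 45*(-1)) = 4334 - (7 + 45) = 4334 - 1*52 = 4334 - 52 = 4282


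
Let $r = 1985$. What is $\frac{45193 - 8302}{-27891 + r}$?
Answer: $- \frac{36891}{25906} \approx -1.424$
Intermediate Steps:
$\frac{45193 - 8302}{-27891 + r} = \frac{45193 - 8302}{-27891 + 1985} = \frac{36891}{-25906} = 36891 \left(- \frac{1}{25906}\right) = - \frac{36891}{25906}$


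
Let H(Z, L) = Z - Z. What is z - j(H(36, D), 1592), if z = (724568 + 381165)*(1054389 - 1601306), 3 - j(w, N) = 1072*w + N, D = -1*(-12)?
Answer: -604744173572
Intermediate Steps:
D = 12
H(Z, L) = 0
j(w, N) = 3 - N - 1072*w (j(w, N) = 3 - (1072*w + N) = 3 - (N + 1072*w) = 3 + (-N - 1072*w) = 3 - N - 1072*w)
z = -604744175161 (z = 1105733*(-546917) = -604744175161)
z - j(H(36, D), 1592) = -604744175161 - (3 - 1*1592 - 1072*0) = -604744175161 - (3 - 1592 + 0) = -604744175161 - 1*(-1589) = -604744175161 + 1589 = -604744173572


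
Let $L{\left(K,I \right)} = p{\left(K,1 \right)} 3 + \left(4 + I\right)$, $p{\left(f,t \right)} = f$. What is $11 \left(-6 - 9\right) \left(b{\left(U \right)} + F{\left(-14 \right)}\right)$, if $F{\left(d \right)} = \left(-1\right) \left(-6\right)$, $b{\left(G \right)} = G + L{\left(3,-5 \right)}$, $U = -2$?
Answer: $-1980$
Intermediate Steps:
$L{\left(K,I \right)} = 4 + I + 3 K$ ($L{\left(K,I \right)} = K 3 + \left(4 + I\right) = 3 K + \left(4 + I\right) = 4 + I + 3 K$)
$b{\left(G \right)} = 8 + G$ ($b{\left(G \right)} = G + \left(4 - 5 + 3 \cdot 3\right) = G + \left(4 - 5 + 9\right) = G + 8 = 8 + G$)
$F{\left(d \right)} = 6$
$11 \left(-6 - 9\right) \left(b{\left(U \right)} + F{\left(-14 \right)}\right) = 11 \left(-6 - 9\right) \left(\left(8 - 2\right) + 6\right) = 11 \left(-15\right) \left(6 + 6\right) = \left(-165\right) 12 = -1980$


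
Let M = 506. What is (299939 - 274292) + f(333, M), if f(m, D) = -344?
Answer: 25303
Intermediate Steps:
(299939 - 274292) + f(333, M) = (299939 - 274292) - 344 = 25647 - 344 = 25303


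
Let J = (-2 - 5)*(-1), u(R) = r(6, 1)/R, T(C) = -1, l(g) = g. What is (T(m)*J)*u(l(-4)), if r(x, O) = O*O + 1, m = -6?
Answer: 7/2 ≈ 3.5000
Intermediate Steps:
r(x, O) = 1 + O**2 (r(x, O) = O**2 + 1 = 1 + O**2)
u(R) = 2/R (u(R) = (1 + 1**2)/R = (1 + 1)/R = 2/R)
J = 7 (J = -7*(-1) = 7)
(T(m)*J)*u(l(-4)) = (-1*7)*(2/(-4)) = -14*(-1)/4 = -7*(-1/2) = 7/2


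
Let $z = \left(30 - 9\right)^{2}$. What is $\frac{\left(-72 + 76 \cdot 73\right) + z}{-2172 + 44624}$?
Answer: $\frac{5917}{42452} \approx 0.13938$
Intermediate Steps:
$z = 441$ ($z = 21^{2} = 441$)
$\frac{\left(-72 + 76 \cdot 73\right) + z}{-2172 + 44624} = \frac{\left(-72 + 76 \cdot 73\right) + 441}{-2172 + 44624} = \frac{\left(-72 + 5548\right) + 441}{42452} = \left(5476 + 441\right) \frac{1}{42452} = 5917 \cdot \frac{1}{42452} = \frac{5917}{42452}$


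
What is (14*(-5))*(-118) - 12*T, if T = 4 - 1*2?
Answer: 8236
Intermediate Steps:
T = 2 (T = 4 - 2 = 2)
(14*(-5))*(-118) - 12*T = (14*(-5))*(-118) - 12*2 = -70*(-118) - 24 = 8260 - 24 = 8236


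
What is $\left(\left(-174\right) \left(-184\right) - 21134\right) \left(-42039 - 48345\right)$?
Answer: $-983558688$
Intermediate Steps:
$\left(\left(-174\right) \left(-184\right) - 21134\right) \left(-42039 - 48345\right) = \left(32016 - 21134\right) \left(-90384\right) = 10882 \left(-90384\right) = -983558688$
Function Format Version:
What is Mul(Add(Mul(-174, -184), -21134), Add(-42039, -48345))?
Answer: -983558688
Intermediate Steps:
Mul(Add(Mul(-174, -184), -21134), Add(-42039, -48345)) = Mul(Add(32016, -21134), -90384) = Mul(10882, -90384) = -983558688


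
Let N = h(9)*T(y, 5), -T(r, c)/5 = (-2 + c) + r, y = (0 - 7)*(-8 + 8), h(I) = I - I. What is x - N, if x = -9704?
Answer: -9704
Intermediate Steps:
h(I) = 0
y = 0 (y = -7*0 = 0)
T(r, c) = 10 - 5*c - 5*r (T(r, c) = -5*((-2 + c) + r) = -5*(-2 + c + r) = 10 - 5*c - 5*r)
N = 0 (N = 0*(10 - 5*5 - 5*0) = 0*(10 - 25 + 0) = 0*(-15) = 0)
x - N = -9704 - 1*0 = -9704 + 0 = -9704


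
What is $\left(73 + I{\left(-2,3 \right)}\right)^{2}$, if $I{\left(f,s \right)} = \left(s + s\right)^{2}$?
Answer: $11881$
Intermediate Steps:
$I{\left(f,s \right)} = 4 s^{2}$ ($I{\left(f,s \right)} = \left(2 s\right)^{2} = 4 s^{2}$)
$\left(73 + I{\left(-2,3 \right)}\right)^{2} = \left(73 + 4 \cdot 3^{2}\right)^{2} = \left(73 + 4 \cdot 9\right)^{2} = \left(73 + 36\right)^{2} = 109^{2} = 11881$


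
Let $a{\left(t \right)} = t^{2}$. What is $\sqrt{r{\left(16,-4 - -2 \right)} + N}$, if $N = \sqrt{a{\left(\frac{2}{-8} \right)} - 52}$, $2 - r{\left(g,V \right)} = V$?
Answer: $\frac{\sqrt{16 + i \sqrt{831}}}{2} \approx 2.4741 + 1.4564 i$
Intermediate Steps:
$r{\left(g,V \right)} = 2 - V$
$N = \frac{i \sqrt{831}}{4}$ ($N = \sqrt{\left(\frac{2}{-8}\right)^{2} - 52} = \sqrt{\left(2 \left(- \frac{1}{8}\right)\right)^{2} - 52} = \sqrt{\left(- \frac{1}{4}\right)^{2} - 52} = \sqrt{\frac{1}{16} - 52} = \sqrt{- \frac{831}{16}} = \frac{i \sqrt{831}}{4} \approx 7.2068 i$)
$\sqrt{r{\left(16,-4 - -2 \right)} + N} = \sqrt{\left(2 - \left(-4 - -2\right)\right) + \frac{i \sqrt{831}}{4}} = \sqrt{\left(2 - \left(-4 + 2\right)\right) + \frac{i \sqrt{831}}{4}} = \sqrt{\left(2 - -2\right) + \frac{i \sqrt{831}}{4}} = \sqrt{\left(2 + 2\right) + \frac{i \sqrt{831}}{4}} = \sqrt{4 + \frac{i \sqrt{831}}{4}}$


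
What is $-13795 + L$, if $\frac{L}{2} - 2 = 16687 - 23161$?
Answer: $-26739$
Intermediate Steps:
$L = -12944$ ($L = 4 + 2 \left(16687 - 23161\right) = 4 + 2 \left(-6474\right) = 4 - 12948 = -12944$)
$-13795 + L = -13795 - 12944 = -26739$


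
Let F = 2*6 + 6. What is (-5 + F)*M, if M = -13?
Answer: -169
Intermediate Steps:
F = 18 (F = 12 + 6 = 18)
(-5 + F)*M = (-5 + 18)*(-13) = 13*(-13) = -169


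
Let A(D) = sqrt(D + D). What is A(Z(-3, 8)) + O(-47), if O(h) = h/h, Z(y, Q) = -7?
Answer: 1 + I*sqrt(14) ≈ 1.0 + 3.7417*I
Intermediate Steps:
O(h) = 1
A(D) = sqrt(2)*sqrt(D) (A(D) = sqrt(2*D) = sqrt(2)*sqrt(D))
A(Z(-3, 8)) + O(-47) = sqrt(2)*sqrt(-7) + 1 = sqrt(2)*(I*sqrt(7)) + 1 = I*sqrt(14) + 1 = 1 + I*sqrt(14)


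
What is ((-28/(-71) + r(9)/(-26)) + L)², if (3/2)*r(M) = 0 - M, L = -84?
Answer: 5922072025/851929 ≈ 6951.4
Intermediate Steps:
r(M) = -2*M/3 (r(M) = 2*(0 - M)/3 = 2*(-M)/3 = -2*M/3)
((-28/(-71) + r(9)/(-26)) + L)² = ((-28/(-71) - ⅔*9/(-26)) - 84)² = ((-28*(-1/71) - 6*(-1/26)) - 84)² = ((28/71 + 3/13) - 84)² = (577/923 - 84)² = (-76955/923)² = 5922072025/851929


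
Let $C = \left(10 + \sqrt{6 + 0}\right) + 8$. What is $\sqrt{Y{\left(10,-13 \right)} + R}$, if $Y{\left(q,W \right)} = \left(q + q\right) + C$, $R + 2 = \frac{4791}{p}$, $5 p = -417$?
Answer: $\frac{\sqrt{-414359 + 19321 \sqrt{6}}}{139} \approx 4.3585 i$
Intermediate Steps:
$p = - \frac{417}{5}$ ($p = \frac{1}{5} \left(-417\right) = - \frac{417}{5} \approx -83.4$)
$R = - \frac{8263}{139}$ ($R = -2 + \frac{4791}{- \frac{417}{5}} = -2 + 4791 \left(- \frac{5}{417}\right) = -2 - \frac{7985}{139} = - \frac{8263}{139} \approx -59.446$)
$C = 18 + \sqrt{6}$ ($C = \left(10 + \sqrt{6}\right) + 8 = 18 + \sqrt{6} \approx 20.449$)
$Y{\left(q,W \right)} = 18 + \sqrt{6} + 2 q$ ($Y{\left(q,W \right)} = \left(q + q\right) + \left(18 + \sqrt{6}\right) = 2 q + \left(18 + \sqrt{6}\right) = 18 + \sqrt{6} + 2 q$)
$\sqrt{Y{\left(10,-13 \right)} + R} = \sqrt{\left(18 + \sqrt{6} + 2 \cdot 10\right) - \frac{8263}{139}} = \sqrt{\left(18 + \sqrt{6} + 20\right) - \frac{8263}{139}} = \sqrt{\left(38 + \sqrt{6}\right) - \frac{8263}{139}} = \sqrt{- \frac{2981}{139} + \sqrt{6}}$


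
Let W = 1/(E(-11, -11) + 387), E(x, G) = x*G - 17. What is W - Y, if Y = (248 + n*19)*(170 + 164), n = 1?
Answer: -43786397/491 ≈ -89178.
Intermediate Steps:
E(x, G) = -17 + G*x (E(x, G) = G*x - 17 = -17 + G*x)
W = 1/491 (W = 1/((-17 - 11*(-11)) + 387) = 1/((-17 + 121) + 387) = 1/(104 + 387) = 1/491 ≈ 0.0020367)
Y = 89178 (Y = (248 + 1*19)*(170 + 164) = (248 + 19)*334 = 267*334 = 89178)
W - Y = 1/491 - 1*89178 = 1/491 - 89178 = -43786397/491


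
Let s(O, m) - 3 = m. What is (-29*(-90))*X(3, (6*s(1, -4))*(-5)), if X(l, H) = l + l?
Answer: 15660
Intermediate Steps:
s(O, m) = 3 + m
X(l, H) = 2*l
(-29*(-90))*X(3, (6*s(1, -4))*(-5)) = (-29*(-90))*(2*3) = 2610*6 = 15660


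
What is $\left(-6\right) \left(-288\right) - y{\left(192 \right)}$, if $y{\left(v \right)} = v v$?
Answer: $-35136$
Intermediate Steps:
$y{\left(v \right)} = v^{2}$
$\left(-6\right) \left(-288\right) - y{\left(192 \right)} = \left(-6\right) \left(-288\right) - 192^{2} = 1728 - 36864 = -35136$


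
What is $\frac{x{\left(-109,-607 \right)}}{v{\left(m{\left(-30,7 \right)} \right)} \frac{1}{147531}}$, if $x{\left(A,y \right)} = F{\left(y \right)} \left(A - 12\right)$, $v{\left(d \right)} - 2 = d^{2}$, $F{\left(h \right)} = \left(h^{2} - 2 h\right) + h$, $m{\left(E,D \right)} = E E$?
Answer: $- \frac{3294055644528}{405001} \approx -8.1334 \cdot 10^{6}$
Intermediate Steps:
$m{\left(E,D \right)} = E^{2}$
$F{\left(h \right)} = h^{2} - h$
$v{\left(d \right)} = 2 + d^{2}$
$x{\left(A,y \right)} = y \left(-1 + y\right) \left(-12 + A\right)$ ($x{\left(A,y \right)} = y \left(-1 + y\right) \left(A - 12\right) = y \left(-1 + y\right) \left(-12 + A\right)$)
$\frac{x{\left(-109,-607 \right)}}{v{\left(m{\left(-30,7 \right)} \right)} \frac{1}{147531}} = \frac{\left(-607\right) \left(-1 - 607\right) \left(-12 - 109\right)}{\left(2 + \left(\left(-30\right)^{2}\right)^{2}\right) \frac{1}{147531}} = \frac{\left(-607\right) \left(-608\right) \left(-121\right)}{\left(2 + 900^{2}\right) \frac{1}{147531}} = - \frac{44655776}{\left(2 + 810000\right) \frac{1}{147531}} = - \frac{44655776}{810002 \cdot \frac{1}{147531}} = - \frac{44655776}{\frac{810002}{147531}} = \left(-44655776\right) \frac{147531}{810002} = - \frac{3294055644528}{405001}$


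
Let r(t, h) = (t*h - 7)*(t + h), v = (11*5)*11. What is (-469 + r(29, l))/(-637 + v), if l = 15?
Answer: -18363/32 ≈ -573.84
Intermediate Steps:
v = 605 (v = 55*11 = 605)
r(t, h) = (-7 + h*t)*(h + t) (r(t, h) = (h*t - 7)*(h + t) = (-7 + h*t)*(h + t))
(-469 + r(29, l))/(-637 + v) = (-469 + (-7*15 - 7*29 + 15*29² + 29*15²))/(-637 + 605) = (-469 + (-105 - 203 + 15*841 + 29*225))/(-32) = (-469 + (-105 - 203 + 12615 + 6525))*(-1/32) = (-469 + 18832)*(-1/32) = 18363*(-1/32) = -18363/32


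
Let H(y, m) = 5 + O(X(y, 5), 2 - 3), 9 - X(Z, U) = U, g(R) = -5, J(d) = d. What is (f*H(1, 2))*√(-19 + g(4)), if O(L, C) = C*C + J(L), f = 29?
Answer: 580*I*√6 ≈ 1420.7*I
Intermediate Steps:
X(Z, U) = 9 - U
O(L, C) = L + C² (O(L, C) = C*C + L = C² + L = L + C²)
H(y, m) = 10 (H(y, m) = 5 + ((9 - 1*5) + (2 - 3)²) = 5 + ((9 - 5) + (-1)²) = 5 + (4 + 1) = 5 + 5 = 10)
(f*H(1, 2))*√(-19 + g(4)) = (29*10)*√(-19 - 5) = 290*√(-24) = 290*(2*I*√6) = 580*I*√6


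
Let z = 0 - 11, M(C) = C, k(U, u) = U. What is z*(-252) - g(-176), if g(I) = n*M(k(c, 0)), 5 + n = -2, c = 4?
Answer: 2800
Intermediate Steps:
n = -7 (n = -5 - 2 = -7)
z = -11
g(I) = -28 (g(I) = -7*4 = -28)
z*(-252) - g(-176) = -11*(-252) - 1*(-28) = 2772 + 28 = 2800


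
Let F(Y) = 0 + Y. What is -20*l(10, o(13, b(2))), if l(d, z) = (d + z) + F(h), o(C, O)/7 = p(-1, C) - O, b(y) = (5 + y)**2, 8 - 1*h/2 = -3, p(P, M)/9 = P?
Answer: 7480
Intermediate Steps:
p(P, M) = 9*P
h = 22 (h = 16 - 2*(-3) = 16 + 6 = 22)
F(Y) = Y
o(C, O) = -63 - 7*O (o(C, O) = 7*(9*(-1) - O) = 7*(-9 - O) = -63 - 7*O)
l(d, z) = 22 + d + z (l(d, z) = (d + z) + 22 = 22 + d + z)
-20*l(10, o(13, b(2))) = -20*(22 + 10 + (-63 - 7*(5 + 2)**2)) = -20*(22 + 10 + (-63 - 7*7**2)) = -20*(22 + 10 + (-63 - 7*49)) = -20*(22 + 10 + (-63 - 343)) = -20*(22 + 10 - 406) = -20*(-374) = 7480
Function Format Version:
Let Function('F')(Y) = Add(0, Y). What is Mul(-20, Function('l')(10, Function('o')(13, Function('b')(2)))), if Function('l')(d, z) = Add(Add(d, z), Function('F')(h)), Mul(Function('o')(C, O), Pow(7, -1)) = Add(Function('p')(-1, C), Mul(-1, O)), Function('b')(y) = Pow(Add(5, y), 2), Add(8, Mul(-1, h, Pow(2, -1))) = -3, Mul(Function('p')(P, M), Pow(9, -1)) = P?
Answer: 7480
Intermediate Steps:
Function('p')(P, M) = Mul(9, P)
h = 22 (h = Add(16, Mul(-2, -3)) = Add(16, 6) = 22)
Function('F')(Y) = Y
Function('o')(C, O) = Add(-63, Mul(-7, O)) (Function('o')(C, O) = Mul(7, Add(Mul(9, -1), Mul(-1, O))) = Mul(7, Add(-9, Mul(-1, O))) = Add(-63, Mul(-7, O)))
Function('l')(d, z) = Add(22, d, z) (Function('l')(d, z) = Add(Add(d, z), 22) = Add(22, d, z))
Mul(-20, Function('l')(10, Function('o')(13, Function('b')(2)))) = Mul(-20, Add(22, 10, Add(-63, Mul(-7, Pow(Add(5, 2), 2))))) = Mul(-20, Add(22, 10, Add(-63, Mul(-7, Pow(7, 2))))) = Mul(-20, Add(22, 10, Add(-63, Mul(-7, 49)))) = Mul(-20, Add(22, 10, Add(-63, -343))) = Mul(-20, Add(22, 10, -406)) = Mul(-20, -374) = 7480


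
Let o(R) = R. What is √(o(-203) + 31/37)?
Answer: 2*I*√69190/37 ≈ 14.218*I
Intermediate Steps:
√(o(-203) + 31/37) = √(-203 + 31/37) = √(-7480/37) = 2*I*√69190/37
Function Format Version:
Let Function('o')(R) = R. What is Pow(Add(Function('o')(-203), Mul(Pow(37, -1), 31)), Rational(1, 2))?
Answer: Mul(Rational(2, 37), I, Pow(69190, Rational(1, 2))) ≈ Mul(14.218, I)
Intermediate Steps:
Pow(Add(Function('o')(-203), Mul(Pow(37, -1), 31)), Rational(1, 2)) = Pow(Add(-203, Mul(Pow(37, -1), 31)), Rational(1, 2)) = Pow(Add(-203, Mul(Rational(1, 37), 31)), Rational(1, 2)) = Pow(Add(-203, Rational(31, 37)), Rational(1, 2)) = Pow(Rational(-7480, 37), Rational(1, 2)) = Mul(Rational(2, 37), I, Pow(69190, Rational(1, 2)))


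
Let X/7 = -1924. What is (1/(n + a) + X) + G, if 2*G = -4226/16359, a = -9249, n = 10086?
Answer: -61470704422/4564161 ≈ -13468.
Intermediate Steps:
X = -13468 (X = 7*(-1924) = -13468)
G = -2113/16359 (G = (-4226/16359)/2 = (-4226*1/16359)/2 = (½)*(-4226/16359) = -2113/16359 ≈ -0.12916)
(1/(n + a) + X) + G = (1/(10086 - 9249) - 13468) - 2113/16359 = (1/837 - 13468) - 2113/16359 = -11272715/837 - 2113/16359 = -61470704422/4564161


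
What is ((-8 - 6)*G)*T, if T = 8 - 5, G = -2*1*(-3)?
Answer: -252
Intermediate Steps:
G = 6 (G = -2*(-3) = 6)
T = 3
((-8 - 6)*G)*T = ((-8 - 6)*6)*3 = -14*6*3 = -84*3 = -252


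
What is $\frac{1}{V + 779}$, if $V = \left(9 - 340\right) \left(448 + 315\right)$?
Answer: $- \frac{1}{251774} \approx -3.9718 \cdot 10^{-6}$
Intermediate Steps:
$V = -252553$ ($V = \left(-331\right) 763 = -252553$)
$\frac{1}{V + 779} = \frac{1}{-252553 + 779} = \frac{1}{-251774} = - \frac{1}{251774}$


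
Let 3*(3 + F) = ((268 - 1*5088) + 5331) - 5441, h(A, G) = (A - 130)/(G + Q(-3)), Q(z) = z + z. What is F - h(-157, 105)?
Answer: -162700/99 ≈ -1643.4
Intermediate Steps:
Q(z) = 2*z
h(A, G) = (-130 + A)/(-6 + G) (h(A, G) = (A - 130)/(G + 2*(-3)) = (-130 + A)/(G - 6) = (-130 + A)/(-6 + G))
F = -4939/3 (F = -3 + (((268 - 1*5088) + 5331) - 5441)/3 = -3 + (((268 - 5088) + 5331) - 5441)/3 = -3 + ((-4820 + 5331) - 5441)/3 = -3 + (511 - 5441)/3 = -3 + (1/3)*(-4930) = -3 - 4930/3 = -4939/3 ≈ -1646.3)
F - h(-157, 105) = -4939/3 - (-130 - 157)/(-6 + 105) = -4939/3 - (-287)/99 = -4939/3 - 1*(-287/99) = -4939/3 + 287/99 = -162700/99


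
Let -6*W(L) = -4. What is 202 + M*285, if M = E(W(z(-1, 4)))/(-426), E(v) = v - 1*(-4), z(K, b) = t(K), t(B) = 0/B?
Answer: 42361/213 ≈ 198.88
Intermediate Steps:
t(B) = 0
z(K, b) = 0
W(L) = ⅔ (W(L) = -⅙*(-4) = ⅔)
E(v) = 4 + v (E(v) = v + 4 = 4 + v)
M = -7/639 (M = (4 + ⅔)/(-426) = (14/3)*(-1/426) = -7/639 ≈ -0.010955)
202 + M*285 = 202 - 7/639*285 = 202 - 665/213 = 42361/213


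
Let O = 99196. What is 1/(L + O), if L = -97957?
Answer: 1/1239 ≈ 0.00080710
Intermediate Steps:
1/(L + O) = 1/(-97957 + 99196) = 1/1239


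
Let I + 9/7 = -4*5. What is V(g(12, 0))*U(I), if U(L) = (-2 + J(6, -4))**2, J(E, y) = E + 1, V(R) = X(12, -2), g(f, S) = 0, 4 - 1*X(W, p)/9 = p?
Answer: 1350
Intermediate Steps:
X(W, p) = 36 - 9*p
V(R) = 54 (V(R) = 36 - 9*(-2) = 36 + 18 = 54)
I = -149/7 (I = -9/7 - 4*5 = -9/7 - 20 = -149/7 ≈ -21.286)
J(E, y) = 1 + E
U(L) = 25 (U(L) = (-2 + (1 + 6))**2 = (-2 + 7)**2 = 5**2 = 25)
V(g(12, 0))*U(I) = 54*25 = 1350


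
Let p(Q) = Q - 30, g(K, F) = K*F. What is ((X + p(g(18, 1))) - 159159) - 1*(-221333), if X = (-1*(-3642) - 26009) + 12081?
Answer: 51876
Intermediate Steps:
g(K, F) = F*K
X = -10286 (X = (3642 - 26009) + 12081 = -22367 + 12081 = -10286)
p(Q) = -30 + Q
((X + p(g(18, 1))) - 159159) - 1*(-221333) = ((-10286 + (-30 + 1*18)) - 159159) - 1*(-221333) = ((-10286 + (-30 + 18)) - 159159) + 221333 = ((-10286 - 12) - 159159) + 221333 = (-10298 - 159159) + 221333 = -169457 + 221333 = 51876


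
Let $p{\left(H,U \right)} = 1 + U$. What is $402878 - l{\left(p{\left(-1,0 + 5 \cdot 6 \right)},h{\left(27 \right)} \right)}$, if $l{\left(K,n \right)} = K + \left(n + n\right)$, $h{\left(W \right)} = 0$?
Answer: $402847$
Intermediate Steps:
$l{\left(K,n \right)} = K + 2 n$
$402878 - l{\left(p{\left(-1,0 + 5 \cdot 6 \right)},h{\left(27 \right)} \right)} = 402878 - \left(\left(1 + \left(0 + 5 \cdot 6\right)\right) + 2 \cdot 0\right) = 402878 - \left(\left(1 + \left(0 + 30\right)\right) + 0\right) = 402878 - \left(\left(1 + 30\right) + 0\right) = 402878 - \left(31 + 0\right) = 402878 - 31 = 402847$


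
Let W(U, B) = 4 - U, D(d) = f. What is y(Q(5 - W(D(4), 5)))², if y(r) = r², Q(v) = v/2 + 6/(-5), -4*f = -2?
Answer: 6561/160000 ≈ 0.041006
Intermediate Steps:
f = ½ (f = -¼*(-2) = ½ ≈ 0.50000)
D(d) = ½
Q(v) = -6/5 + v/2 (Q(v) = v*(½) + 6*(-⅕) = v/2 - 6/5 = -6/5 + v/2)
y(Q(5 - W(D(4), 5)))² = ((-6/5 + (5 - (4 - 1*½))/2)²)² = ((-6/5 + (5 - (4 - ½))/2)²)² = ((-6/5 + (5 - 1*7/2)/2)²)² = ((-6/5 + (5 - 7/2)/2)²)² = ((-6/5 + (½)*(3/2))²)² = ((-6/5 + ¾)²)² = ((-9/20)²)² = (81/400)² = 6561/160000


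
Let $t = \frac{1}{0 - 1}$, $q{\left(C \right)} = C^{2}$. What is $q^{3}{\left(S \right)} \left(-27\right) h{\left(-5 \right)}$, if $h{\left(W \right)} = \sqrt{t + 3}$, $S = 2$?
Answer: $- 1728 \sqrt{2} \approx -2443.8$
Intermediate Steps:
$t = -1$ ($t = \frac{1}{-1} = -1$)
$h{\left(W \right)} = \sqrt{2}$ ($h{\left(W \right)} = \sqrt{-1 + 3} = \sqrt{2}$)
$q^{3}{\left(S \right)} \left(-27\right) h{\left(-5 \right)} = \left(2^{2}\right)^{3} \left(-27\right) \sqrt{2} = 4^{3} \left(-27\right) \sqrt{2} = 64 \left(-27\right) \sqrt{2} = - 1728 \sqrt{2}$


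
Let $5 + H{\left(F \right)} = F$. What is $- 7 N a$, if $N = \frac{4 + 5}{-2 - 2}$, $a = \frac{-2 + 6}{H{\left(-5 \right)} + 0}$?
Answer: $- \frac{63}{10} \approx -6.3$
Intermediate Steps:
$H{\left(F \right)} = -5 + F$
$a = - \frac{2}{5}$ ($a = \frac{-2 + 6}{\left(-5 - 5\right) + 0} = \frac{4}{-10 + 0} = \frac{4}{-10} = 4 \left(- \frac{1}{10}\right) = - \frac{2}{5} \approx -0.4$)
$N = - \frac{9}{4}$ ($N = \frac{9}{-4} = 9 \left(- \frac{1}{4}\right) = - \frac{9}{4} \approx -2.25$)
$- 7 N a = \left(-7\right) \left(- \frac{9}{4}\right) \left(- \frac{2}{5}\right) = \frac{63}{4} \left(- \frac{2}{5}\right) = - \frac{63}{10}$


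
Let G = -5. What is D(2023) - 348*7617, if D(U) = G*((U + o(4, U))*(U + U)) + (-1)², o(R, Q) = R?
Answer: -43656925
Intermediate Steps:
D(U) = 1 - 10*U*(4 + U) (D(U) = -5*(U + 4)*(U + U) + (-1)² = -5*(4 + U)*2*U + 1 = -10*U*(4 + U) + 1 = 1 - 10*U*(4 + U))
D(2023) - 348*7617 = (1 - 40*2023 - 10*2023²) - 348*7617 = (1 - 80920 - 10*4092529) - 2650716 = (1 - 80920 - 40925290) - 2650716 = -41006209 - 2650716 = -43656925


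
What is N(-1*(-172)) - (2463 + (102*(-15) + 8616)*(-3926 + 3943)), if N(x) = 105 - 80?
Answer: -122900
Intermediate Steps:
N(x) = 25
N(-1*(-172)) - (2463 + (102*(-15) + 8616)*(-3926 + 3943)) = 25 - (2463 + (102*(-15) + 8616)*(-3926 + 3943)) = 25 - (2463 + (-1530 + 8616)*17) = 25 - (2463 + 7086*17) = 25 - (2463 + 120462) = 25 - 1*122925 = 25 - 122925 = -122900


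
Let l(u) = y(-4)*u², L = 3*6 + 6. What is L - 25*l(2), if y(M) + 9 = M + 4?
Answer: 924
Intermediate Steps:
y(M) = -5 + M (y(M) = -9 + (M + 4) = -9 + (4 + M) = -5 + M)
L = 24 (L = 18 + 6 = 24)
l(u) = -9*u² (l(u) = (-5 - 4)*u² = -9*u²)
L - 25*l(2) = 24 - (-225)*2² = 24 - (-225)*4 = 24 - 25*(-36) = 24 + 900 = 924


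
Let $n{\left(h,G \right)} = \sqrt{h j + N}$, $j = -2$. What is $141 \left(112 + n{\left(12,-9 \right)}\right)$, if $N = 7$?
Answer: $15792 + 141 i \sqrt{17} \approx 15792.0 + 581.36 i$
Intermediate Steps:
$n{\left(h,G \right)} = \sqrt{7 - 2 h}$ ($n{\left(h,G \right)} = \sqrt{h \left(-2\right) + 7} = \sqrt{- 2 h + 7} = \sqrt{7 - 2 h}$)
$141 \left(112 + n{\left(12,-9 \right)}\right) = 141 \left(112 + \sqrt{7 - 24}\right) = 141 \left(112 + \sqrt{-17}\right) = 141 \left(112 + i \sqrt{17}\right) = 15792 + 141 i \sqrt{17}$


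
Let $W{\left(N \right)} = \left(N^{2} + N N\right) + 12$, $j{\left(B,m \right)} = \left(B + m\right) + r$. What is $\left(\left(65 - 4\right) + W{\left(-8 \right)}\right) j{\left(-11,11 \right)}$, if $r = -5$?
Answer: $-1005$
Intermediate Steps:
$j{\left(B,m \right)} = -5 + B + m$ ($j{\left(B,m \right)} = \left(B + m\right) - 5 = -5 + B + m$)
$W{\left(N \right)} = 12 + 2 N^{2}$ ($W{\left(N \right)} = \left(N^{2} + N^{2}\right) + 12 = 2 N^{2} + 12 = 12 + 2 N^{2}$)
$\left(\left(65 - 4\right) + W{\left(-8 \right)}\right) j{\left(-11,11 \right)} = \left(\left(65 - 4\right) + \left(12 + 2 \left(-8\right)^{2}\right)\right) \left(-5 - 11 + 11\right) = \left(\left(65 - 4\right) + \left(12 + 2 \cdot 64\right)\right) \left(-5\right) = \left(61 + \left(12 + 128\right)\right) \left(-5\right) = \left(61 + 140\right) \left(-5\right) = 201 \left(-5\right) = -1005$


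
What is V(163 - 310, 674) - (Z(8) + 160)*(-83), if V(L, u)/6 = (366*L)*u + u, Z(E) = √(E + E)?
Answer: -217557632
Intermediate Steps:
Z(E) = √2*√E (Z(E) = √(2*E) = √2*√E)
V(L, u) = 6*u + 2196*L*u (V(L, u) = 6*((366*L)*u + u) = 6*(366*L*u + u) = 6*(u + 366*L*u) = 6*u + 2196*L*u)
V(163 - 310, 674) - (Z(8) + 160)*(-83) = 6*674*(1 + 366*(163 - 310)) - (√2*√8 + 160)*(-83) = 6*674*(1 + 366*(-147)) - (√2*(2*√2) + 160)*(-83) = 6*674*(1 - 53802) - (4 + 160)*(-83) = 6*674*(-53801) - 164*(-83) = -217571244 - 1*(-13612) = -217571244 + 13612 = -217557632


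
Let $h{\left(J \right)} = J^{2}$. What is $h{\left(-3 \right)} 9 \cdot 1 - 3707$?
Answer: $-3626$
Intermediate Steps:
$h{\left(-3 \right)} 9 \cdot 1 - 3707 = \left(-3\right)^{2} \cdot 9 \cdot 1 - 3707 = 9 \cdot 9 \cdot 1 - 3707 = 81 \cdot 1 - 3707 = 81 - 3707 = -3626$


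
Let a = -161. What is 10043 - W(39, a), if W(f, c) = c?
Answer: 10204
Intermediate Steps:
10043 - W(39, a) = 10043 - 1*(-161) = 10043 + 161 = 10204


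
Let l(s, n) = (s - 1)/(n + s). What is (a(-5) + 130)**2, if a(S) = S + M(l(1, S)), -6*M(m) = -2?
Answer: 141376/9 ≈ 15708.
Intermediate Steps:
l(s, n) = (-1 + s)/(n + s)
M(m) = 1/3 (M(m) = -1/6*(-2) = 1/3)
a(S) = 1/3 + S (a(S) = S + 1/3 = 1/3 + S)
(a(-5) + 130)**2 = ((1/3 - 5) + 130)**2 = (-14/3 + 130)**2 = (376/3)**2 = 141376/9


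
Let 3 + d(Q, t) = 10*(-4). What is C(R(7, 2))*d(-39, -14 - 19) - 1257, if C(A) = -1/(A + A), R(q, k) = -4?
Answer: -10099/8 ≈ -1262.4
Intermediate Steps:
C(A) = -1/(2*A)
d(Q, t) = -43 (d(Q, t) = -3 + 10*(-4) = -3 - 40 = -43)
C(R(7, 2))*d(-39, -14 - 19) - 1257 = -1/2/(-4)*(-43) - 1257 = -1/2*(-1/4)*(-43) - 1257 = (1/8)*(-43) - 1257 = -43/8 - 1257 = -10099/8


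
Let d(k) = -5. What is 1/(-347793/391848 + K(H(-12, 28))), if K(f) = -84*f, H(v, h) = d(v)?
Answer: 130616/54742789 ≈ 0.0023860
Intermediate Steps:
H(v, h) = -5
1/(-347793/391848 + K(H(-12, 28))) = 1/(-347793/391848 - 84*(-5)) = 1/(-347793*1/391848 + 420) = 1/(-115931/130616 + 420) = 1/(54742789/130616) = 130616/54742789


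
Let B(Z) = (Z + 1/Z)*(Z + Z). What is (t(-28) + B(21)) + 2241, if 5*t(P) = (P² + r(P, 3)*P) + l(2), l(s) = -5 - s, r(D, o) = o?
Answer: 16318/5 ≈ 3263.6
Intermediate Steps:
B(Z) = 2*Z*(Z + 1/Z) (B(Z) = (Z + 1/Z)*(2*Z) = 2*Z*(Z + 1/Z))
t(P) = -7/5 + P²/5 + 3*P/5 (t(P) = ((P² + 3*P) + (-5 - 1*2))/5 = ((P² + 3*P) + (-5 - 2))/5 = ((P² + 3*P) - 7)/5 = (-7 + P² + 3*P)/5 = -7/5 + P²/5 + 3*P/5)
(t(-28) + B(21)) + 2241 = ((-7/5 + (⅕)*(-28)² + (⅗)*(-28)) + (2 + 2*21²)) + 2241 = ((-7/5 + (⅕)*784 - 84/5) + (2 + 2*441)) + 2241 = ((-7/5 + 784/5 - 84/5) + (2 + 882)) + 2241 = (693/5 + 884) + 2241 = 5113/5 + 2241 = 16318/5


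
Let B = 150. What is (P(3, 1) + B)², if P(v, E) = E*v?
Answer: 23409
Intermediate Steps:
(P(3, 1) + B)² = (1*3 + 150)² = (3 + 150)² = 153² = 23409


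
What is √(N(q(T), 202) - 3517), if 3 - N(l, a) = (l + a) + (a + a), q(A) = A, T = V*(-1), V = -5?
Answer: 5*I*√165 ≈ 64.226*I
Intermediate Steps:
T = 5 (T = -5*(-1) = 5)
N(l, a) = 3 - l - 3*a (N(l, a) = 3 - ((l + a) + (a + a)) = 3 - ((a + l) + 2*a) = 3 - (l + 3*a) = 3 + (-l - 3*a) = 3 - l - 3*a)
√(N(q(T), 202) - 3517) = √((3 - 1*5 - 3*202) - 3517) = √((3 - 5 - 606) - 3517) = √(-608 - 3517) = √(-4125) = 5*I*√165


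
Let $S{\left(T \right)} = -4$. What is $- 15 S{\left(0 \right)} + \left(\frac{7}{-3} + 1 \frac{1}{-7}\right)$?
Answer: $\frac{1208}{21} \approx 57.524$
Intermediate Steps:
$- 15 S{\left(0 \right)} + \left(\frac{7}{-3} + 1 \frac{1}{-7}\right) = \left(-15\right) \left(-4\right) + \left(\frac{7}{-3} + 1 \frac{1}{-7}\right) = 60 + \left(7 \left(- \frac{1}{3}\right) + 1 \left(- \frac{1}{7}\right)\right) = 60 - \frac{52}{21} = \frac{1208}{21}$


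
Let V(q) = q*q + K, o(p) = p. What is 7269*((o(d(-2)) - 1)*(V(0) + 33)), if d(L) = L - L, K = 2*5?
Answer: -312567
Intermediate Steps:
K = 10
d(L) = 0
V(q) = 10 + q**2 (V(q) = q*q + 10 = q**2 + 10 = 10 + q**2)
7269*((o(d(-2)) - 1)*(V(0) + 33)) = 7269*((0 - 1)*((10 + 0**2) + 33)) = 7269*(-((10 + 0) + 33)) = 7269*(-(10 + 33)) = 7269*(-1*43) = 7269*(-43) = -312567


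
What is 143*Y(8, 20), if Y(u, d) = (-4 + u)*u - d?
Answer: 1716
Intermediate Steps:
Y(u, d) = -d + u*(-4 + u) (Y(u, d) = u*(-4 + u) - d = -d + u*(-4 + u))
143*Y(8, 20) = 143*(8² - 1*20 - 4*8) = 143*(64 - 20 - 32) = 143*12 = 1716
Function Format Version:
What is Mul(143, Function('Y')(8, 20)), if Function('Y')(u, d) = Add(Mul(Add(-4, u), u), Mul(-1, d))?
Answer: 1716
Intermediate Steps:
Function('Y')(u, d) = Add(Mul(-1, d), Mul(u, Add(-4, u))) (Function('Y')(u, d) = Add(Mul(u, Add(-4, u)), Mul(-1, d)) = Add(Mul(-1, d), Mul(u, Add(-4, u))))
Mul(143, Function('Y')(8, 20)) = Mul(143, Add(Pow(8, 2), Mul(-1, 20), Mul(-4, 8))) = Mul(143, Add(64, -20, -32)) = Mul(143, 12) = 1716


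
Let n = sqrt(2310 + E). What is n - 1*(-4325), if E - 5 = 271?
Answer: 4325 + sqrt(2586) ≈ 4375.9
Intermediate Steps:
E = 276 (E = 5 + 271 = 276)
n = sqrt(2586) (n = sqrt(2310 + 276) = sqrt(2586) ≈ 50.853)
n - 1*(-4325) = sqrt(2586) - 1*(-4325) = sqrt(2586) + 4325 = 4325 + sqrt(2586)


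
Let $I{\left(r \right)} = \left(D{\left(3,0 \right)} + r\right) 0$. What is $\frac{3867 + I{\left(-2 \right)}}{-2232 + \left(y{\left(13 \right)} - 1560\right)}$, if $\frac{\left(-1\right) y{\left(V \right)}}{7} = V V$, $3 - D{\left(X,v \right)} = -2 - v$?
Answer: $- \frac{3867}{4975} \approx -0.77729$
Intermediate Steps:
$D{\left(X,v \right)} = 5 + v$ ($D{\left(X,v \right)} = 3 - \left(-2 - v\right) = 3 + \left(2 + v\right) = 5 + v$)
$y{\left(V \right)} = - 7 V^{2}$ ($y{\left(V \right)} = - 7 V V = - 7 V^{2}$)
$I{\left(r \right)} = 0$ ($I{\left(r \right)} = \left(\left(5 + 0\right) + r\right) 0 = \left(5 + r\right) 0 = 0$)
$\frac{3867 + I{\left(-2 \right)}}{-2232 + \left(y{\left(13 \right)} - 1560\right)} = \frac{3867 + 0}{-2232 - \left(1560 + 7 \cdot 13^{2}\right)} = \frac{3867}{-2232 - 2743} = \frac{3867}{-4975} = 3867 \left(- \frac{1}{4975}\right) = - \frac{3867}{4975}$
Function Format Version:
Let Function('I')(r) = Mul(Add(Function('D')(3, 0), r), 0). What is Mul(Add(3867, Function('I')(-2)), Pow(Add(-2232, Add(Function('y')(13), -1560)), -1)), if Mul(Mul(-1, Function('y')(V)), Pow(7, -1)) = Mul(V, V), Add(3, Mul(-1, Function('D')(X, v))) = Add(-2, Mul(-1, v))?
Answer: Rational(-3867, 4975) ≈ -0.77729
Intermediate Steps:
Function('D')(X, v) = Add(5, v) (Function('D')(X, v) = Add(3, Mul(-1, Add(-2, Mul(-1, v)))) = Add(3, Add(2, v)) = Add(5, v))
Function('y')(V) = Mul(-7, Pow(V, 2)) (Function('y')(V) = Mul(-7, Mul(V, V)) = Mul(-7, Pow(V, 2)))
Function('I')(r) = 0 (Function('I')(r) = Mul(Add(Add(5, 0), r), 0) = Mul(Add(5, r), 0) = 0)
Mul(Add(3867, Function('I')(-2)), Pow(Add(-2232, Add(Function('y')(13), -1560)), -1)) = Mul(Add(3867, 0), Pow(Add(-2232, Add(Mul(-7, Pow(13, 2)), -1560)), -1)) = Mul(3867, Pow(Add(-2232, Add(Mul(-7, 169), -1560)), -1)) = Mul(3867, Pow(Add(-2232, Add(-1183, -1560)), -1)) = Mul(3867, Pow(Add(-2232, -2743), -1)) = Mul(3867, Pow(-4975, -1)) = Mul(3867, Rational(-1, 4975)) = Rational(-3867, 4975)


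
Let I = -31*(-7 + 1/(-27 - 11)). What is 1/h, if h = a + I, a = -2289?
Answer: -38/78705 ≈ -0.00048282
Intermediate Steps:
I = 8277/38 (I = -31*(-7 + 1/(-38)) = -31*(-7 - 1/38) = -31*(-267/38) = 8277/38 ≈ 217.82)
h = -78705/38 (h = -2289 + 8277/38 = -78705/38 ≈ -2071.2)
1/h = 1/(-78705/38) = -38/78705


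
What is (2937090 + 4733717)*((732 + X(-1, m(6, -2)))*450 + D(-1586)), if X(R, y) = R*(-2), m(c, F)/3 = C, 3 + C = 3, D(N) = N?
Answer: 2521501652198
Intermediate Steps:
C = 0 (C = -3 + 3 = 0)
m(c, F) = 0 (m(c, F) = 3*0 = 0)
X(R, y) = -2*R
(2937090 + 4733717)*((732 + X(-1, m(6, -2)))*450 + D(-1586)) = (2937090 + 4733717)*((732 - 2*(-1))*450 - 1586) = 7670807*((732 + 2)*450 - 1586) = 7670807*(734*450 - 1586) = 7670807*(330300 - 1586) = 7670807*328714 = 2521501652198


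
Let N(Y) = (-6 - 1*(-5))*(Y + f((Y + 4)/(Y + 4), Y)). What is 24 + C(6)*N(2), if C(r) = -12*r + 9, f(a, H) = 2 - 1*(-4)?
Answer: 528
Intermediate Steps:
f(a, H) = 6 (f(a, H) = 2 + 4 = 6)
C(r) = 9 - 12*r
N(Y) = -6 - Y (N(Y) = (-6 - 1*(-5))*(Y + 6) = (-6 + 5)*(6 + Y) = -(6 + Y) = -6 - Y)
24 + C(6)*N(2) = 24 + (9 - 12*6)*(-6 - 1*2) = 24 + (9 - 72)*(-6 - 2) = 24 - 63*(-8) = 24 + 504 = 528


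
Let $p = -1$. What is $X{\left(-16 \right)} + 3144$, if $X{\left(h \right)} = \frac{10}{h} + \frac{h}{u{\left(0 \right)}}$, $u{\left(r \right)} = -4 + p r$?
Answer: $\frac{25179}{8} \approx 3147.4$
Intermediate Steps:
$u{\left(r \right)} = -4 - r$
$X{\left(h \right)} = \frac{10}{h} - \frac{h}{4}$ ($X{\left(h \right)} = \frac{10}{h} + \frac{h}{-4 - 0} = \frac{10}{h} + \frac{h}{-4 + 0} = \frac{10}{h} + \frac{h}{-4} = \frac{10}{h} + h \left(- \frac{1}{4}\right) = \frac{10}{h} - \frac{h}{4}$)
$X{\left(-16 \right)} + 3144 = \left(\frac{10}{-16} - -4\right) + 3144 = \left(10 \left(- \frac{1}{16}\right) + 4\right) + 3144 = \left(- \frac{5}{8} + 4\right) + 3144 = \frac{27}{8} + 3144 = \frac{25179}{8}$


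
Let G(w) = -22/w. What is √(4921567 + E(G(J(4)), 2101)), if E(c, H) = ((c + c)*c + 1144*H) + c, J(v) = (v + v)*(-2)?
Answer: √468807434/8 ≈ 2706.5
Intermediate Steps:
J(v) = -4*v (J(v) = (2*v)*(-2) = -4*v)
E(c, H) = c + 2*c² + 1144*H (E(c, H) = ((2*c)*c + 1144*H) + c = (2*c² + 1144*H) + c = c + 2*c² + 1144*H)
√(4921567 + E(G(J(4)), 2101)) = √(4921567 + (-22/((-4*4)) + 2*(-22/((-4*4)))² + 1144*2101)) = √(4921567 + (-22/(-16) + 2*(-22/(-16))² + 2403544)) = √(4921567 + (-22*(-1/16) + 2*(-22*(-1/16))² + 2403544)) = √(4921567 + (11/8 + 2*(11/8)² + 2403544)) = √(4921567 + (11/8 + 2*(121/64) + 2403544)) = √(4921567 + (11/8 + 121/32 + 2403544)) = √(4921567 + 76913573/32) = √(234403717/32) = √468807434/8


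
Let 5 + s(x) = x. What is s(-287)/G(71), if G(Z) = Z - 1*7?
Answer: -73/16 ≈ -4.5625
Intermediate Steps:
G(Z) = -7 + Z (G(Z) = Z - 7 = -7 + Z)
s(x) = -5 + x
s(-287)/G(71) = (-5 - 287)/(-7 + 71) = -292/64 = -292*1/64 = -73/16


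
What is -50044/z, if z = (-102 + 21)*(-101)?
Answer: -50044/8181 ≈ -6.1171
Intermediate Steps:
z = 8181 (z = -81*(-101) = 8181)
-50044/z = -50044/8181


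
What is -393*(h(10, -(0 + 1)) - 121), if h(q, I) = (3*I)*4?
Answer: 52269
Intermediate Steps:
h(q, I) = 12*I
-393*(h(10, -(0 + 1)) - 121) = -393*(12*(-(0 + 1)) - 121) = -393*(12*(-1*1) - 121) = -393*(12*(-1) - 121) = -393*(-12 - 121) = -393*(-133) = 52269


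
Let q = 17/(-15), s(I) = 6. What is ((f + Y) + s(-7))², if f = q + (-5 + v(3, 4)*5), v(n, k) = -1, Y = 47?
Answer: 394384/225 ≈ 1752.8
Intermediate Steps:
q = -17/15 (q = 17*(-1/15) = -17/15 ≈ -1.1333)
f = -167/15 (f = -17/15 + (-5 - 1*5) = -17/15 + (-5 - 5) = -17/15 - 10 = -167/15 ≈ -11.133)
((f + Y) + s(-7))² = ((-167/15 + 47) + 6)² = (538/15 + 6)² = (628/15)² = 394384/225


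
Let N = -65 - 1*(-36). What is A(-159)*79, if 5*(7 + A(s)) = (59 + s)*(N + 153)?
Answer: -196473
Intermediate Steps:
N = -29 (N = -65 + 36 = -29)
A(s) = 7281/5 + 124*s/5 (A(s) = -7 + ((59 + s)*(-29 + 153))/5 = -7 + ((59 + s)*124)/5 = -7 + (7316 + 124*s)/5 = -7 + (7316/5 + 124*s/5) = 7281/5 + 124*s/5)
A(-159)*79 = (7281/5 + (124/5)*(-159))*79 = (7281/5 - 19716/5)*79 = -2487*79 = -196473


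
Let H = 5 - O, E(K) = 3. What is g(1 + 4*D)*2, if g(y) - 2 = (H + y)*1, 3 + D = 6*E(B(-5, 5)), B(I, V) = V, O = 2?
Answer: 132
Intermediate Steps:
D = 15 (D = -3 + 6*3 = -3 + 18 = 15)
H = 3 (H = 5 - 1*2 = 5 - 2 = 3)
g(y) = 5 + y (g(y) = 2 + (3 + y)*1 = 2 + (3 + y) = 5 + y)
g(1 + 4*D)*2 = (5 + (1 + 4*15))*2 = (5 + (1 + 60))*2 = (5 + 61)*2 = 66*2 = 132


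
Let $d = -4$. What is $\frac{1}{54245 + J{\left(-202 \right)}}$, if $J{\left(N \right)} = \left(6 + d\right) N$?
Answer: $\frac{1}{53841} \approx 1.8573 \cdot 10^{-5}$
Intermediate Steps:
$J{\left(N \right)} = 2 N$ ($J{\left(N \right)} = \left(6 - 4\right) N = 2 N$)
$\frac{1}{54245 + J{\left(-202 \right)}} = \frac{1}{54245 + 2 \left(-202\right)} = \frac{1}{54245 - 404} = \frac{1}{53841}$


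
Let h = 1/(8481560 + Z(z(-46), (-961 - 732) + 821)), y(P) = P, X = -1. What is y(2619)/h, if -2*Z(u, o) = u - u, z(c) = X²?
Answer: 22213205640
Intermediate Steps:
z(c) = 1 (z(c) = (-1)² = 1)
Z(u, o) = 0 (Z(u, o) = -(u - u)/2 = -½*0 = 0)
h = 1/8481560 (h = 1/(8481560 + 0) = 1/8481560 ≈ 1.1790e-7)
y(2619)/h = 2619/(1/8481560) = 2619*8481560 = 22213205640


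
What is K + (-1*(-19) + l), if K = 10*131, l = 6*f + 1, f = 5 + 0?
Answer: 1360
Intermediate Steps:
f = 5
l = 31 (l = 6*5 + 1 = 30 + 1 = 31)
K = 1310
K + (-1*(-19) + l) = 1310 + (-1*(-19) + 31) = 1310 + (19 + 31) = 1310 + 50 = 1360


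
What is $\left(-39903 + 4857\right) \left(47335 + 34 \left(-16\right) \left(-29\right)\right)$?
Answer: $-2211788106$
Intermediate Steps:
$\left(-39903 + 4857\right) \left(47335 + 34 \left(-16\right) \left(-29\right)\right) = - 35046 \left(47335 - -15776\right) = - 35046 \left(47335 + 15776\right) = \left(-35046\right) 63111 = -2211788106$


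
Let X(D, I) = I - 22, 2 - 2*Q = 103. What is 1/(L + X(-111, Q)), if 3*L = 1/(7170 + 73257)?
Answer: -482562/34985743 ≈ -0.013793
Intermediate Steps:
Q = -101/2 (Q = 1 - 1/2*103 = 1 - 103/2 = -101/2 ≈ -50.500)
L = 1/241281 (L = 1/(3*(7170 + 73257)) = (1/3)/80427 = (1/3)*(1/80427) = 1/241281 ≈ 4.1445e-6)
X(D, I) = -22 + I
1/(L + X(-111, Q)) = 1/(1/241281 + (-22 - 101/2)) = 1/(1/241281 - 145/2) = 1/(-34985743/482562) = -482562/34985743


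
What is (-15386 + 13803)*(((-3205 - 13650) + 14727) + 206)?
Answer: 3042526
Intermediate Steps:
(-15386 + 13803)*(((-3205 - 13650) + 14727) + 206) = -1583*((-16855 + 14727) + 206) = -1583*(-2128 + 206) = -1583*(-1922) = 3042526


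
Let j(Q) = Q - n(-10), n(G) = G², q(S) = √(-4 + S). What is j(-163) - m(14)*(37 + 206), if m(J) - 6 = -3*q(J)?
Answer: -1721 + 729*√10 ≈ 584.30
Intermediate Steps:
m(J) = 6 - 3*√(-4 + J)
j(Q) = -100 + Q (j(Q) = Q - 1*(-10)² = Q - 1*100 = Q - 100 = -100 + Q)
j(-163) - m(14)*(37 + 206) = (-100 - 163) - (6 - 3*√(-4 + 14))*(37 + 206) = -263 - (6 - 3*√10)*243 = -263 - (1458 - 729*√10) = -263 + (-1458 + 729*√10) = -1721 + 729*√10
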